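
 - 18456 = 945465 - 963921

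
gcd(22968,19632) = 24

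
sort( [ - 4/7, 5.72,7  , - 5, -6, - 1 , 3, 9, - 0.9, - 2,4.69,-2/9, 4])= [- 6, - 5, - 2, - 1,- 0.9, - 4/7,-2/9, 3,  4, 4.69,5.72, 7, 9]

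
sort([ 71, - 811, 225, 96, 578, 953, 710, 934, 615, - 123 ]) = [ - 811, - 123,71, 96 , 225,578,615,710, 934 , 953 ] 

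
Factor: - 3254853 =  -3^1*7^1*37^1*59^1*71^1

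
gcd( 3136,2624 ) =64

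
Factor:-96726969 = -3^2*1091^1*9851^1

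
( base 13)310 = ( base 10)520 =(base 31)GO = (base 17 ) 1DA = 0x208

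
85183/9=85183/9 = 9464.78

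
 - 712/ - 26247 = 712/26247 = 0.03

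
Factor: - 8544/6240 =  - 89/65 =- 5^ ( - 1)*13^( - 1)*89^1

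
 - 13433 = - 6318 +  - 7115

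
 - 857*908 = -778156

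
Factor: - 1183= - 7^1*13^2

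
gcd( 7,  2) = 1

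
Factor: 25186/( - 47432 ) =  - 257/484 = - 2^(  -  2)*11^( - 2 )*257^1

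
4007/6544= 4007/6544 = 0.61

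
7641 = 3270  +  4371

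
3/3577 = 3/3577 = 0.00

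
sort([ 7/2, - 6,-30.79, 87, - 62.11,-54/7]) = [ - 62.11 , - 30.79, - 54/7  , -6, 7/2, 87 ] 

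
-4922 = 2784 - 7706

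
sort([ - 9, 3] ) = [ - 9, 3]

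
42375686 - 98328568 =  - 55952882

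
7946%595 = 211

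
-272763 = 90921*( - 3)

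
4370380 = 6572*665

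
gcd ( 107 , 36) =1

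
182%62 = 58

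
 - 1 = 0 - 1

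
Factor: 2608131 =3^1*23^1 * 37799^1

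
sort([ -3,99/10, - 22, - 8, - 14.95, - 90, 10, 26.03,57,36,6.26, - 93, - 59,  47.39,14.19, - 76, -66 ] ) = [ - 93,-90,  -  76,  -  66,  -  59, - 22,-14.95, - 8,- 3, 6.26, 99/10,10,14.19,26.03, 36,47.39,57]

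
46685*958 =44724230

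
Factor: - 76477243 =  - 76477243^1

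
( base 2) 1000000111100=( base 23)7jg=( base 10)4156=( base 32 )41S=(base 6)31124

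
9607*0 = 0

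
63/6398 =9/914 = 0.01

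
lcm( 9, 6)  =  18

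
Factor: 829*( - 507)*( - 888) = 2^3*3^2*13^2*37^1*829^1 = 373229064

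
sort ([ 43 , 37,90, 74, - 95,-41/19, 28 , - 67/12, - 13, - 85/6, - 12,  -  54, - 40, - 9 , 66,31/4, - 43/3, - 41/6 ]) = [ - 95,-54,-40, - 43/3,-85/6, - 13,  -  12,-9, - 41/6, - 67/12,- 41/19, 31/4,  28,37, 43,66, 74, 90 ] 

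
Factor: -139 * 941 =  - 130799= -139^1 * 941^1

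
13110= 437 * 30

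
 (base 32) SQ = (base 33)rv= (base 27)174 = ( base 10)922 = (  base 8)1632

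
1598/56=28+15/28 = 28.54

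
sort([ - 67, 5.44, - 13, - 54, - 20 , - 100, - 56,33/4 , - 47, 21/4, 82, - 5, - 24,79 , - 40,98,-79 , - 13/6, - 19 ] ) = [ - 100, - 79, - 67, - 56, - 54, - 47,- 40, - 24, - 20,-19 , - 13, - 5, - 13/6,21/4, 5.44, 33/4 , 79 , 82,98]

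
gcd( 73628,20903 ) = 1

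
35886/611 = 35886/611 = 58.73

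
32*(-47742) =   -  1527744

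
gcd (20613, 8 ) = 1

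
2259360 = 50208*45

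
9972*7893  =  78708996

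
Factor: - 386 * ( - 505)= 194930 = 2^1*5^1 * 101^1* 193^1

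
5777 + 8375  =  14152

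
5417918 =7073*766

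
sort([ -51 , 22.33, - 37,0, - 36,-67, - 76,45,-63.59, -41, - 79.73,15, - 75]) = [-79.73, - 76,-75, - 67,-63.59,-51,-41 , - 37,-36, 0,15,22.33,  45] 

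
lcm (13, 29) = 377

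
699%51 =36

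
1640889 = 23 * 71343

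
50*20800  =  1040000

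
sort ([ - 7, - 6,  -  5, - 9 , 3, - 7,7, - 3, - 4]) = [-9, - 7 , - 7, - 6, - 5,  -  4,  -  3,3,7 ]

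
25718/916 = 28 + 35/458 = 28.08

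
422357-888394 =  -466037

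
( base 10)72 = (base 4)1020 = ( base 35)22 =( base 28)2G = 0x48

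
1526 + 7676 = 9202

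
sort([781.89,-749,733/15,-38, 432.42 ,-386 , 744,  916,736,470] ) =[  -  749,-386, - 38, 733/15, 432.42, 470,736,744,781.89,916]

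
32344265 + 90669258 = 123013523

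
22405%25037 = 22405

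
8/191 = 8/191 = 0.04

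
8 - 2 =6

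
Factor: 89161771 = 6427^1* 13873^1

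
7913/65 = 121 + 48/65 =121.74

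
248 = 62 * 4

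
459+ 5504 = 5963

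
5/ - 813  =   - 1 + 808/813 = -0.01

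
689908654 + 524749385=1214658039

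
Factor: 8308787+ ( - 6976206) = 1117^1*1193^1 = 1332581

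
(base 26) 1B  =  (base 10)37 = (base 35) 12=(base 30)17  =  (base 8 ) 45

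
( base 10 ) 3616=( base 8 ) 7040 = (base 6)24424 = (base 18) b2g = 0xE20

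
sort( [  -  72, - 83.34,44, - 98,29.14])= [ - 98,-83.34, - 72 , 29.14 , 44]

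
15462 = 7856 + 7606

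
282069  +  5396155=5678224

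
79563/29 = 79563/29 = 2743.55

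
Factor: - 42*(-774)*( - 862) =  - 2^3*3^3*7^1*43^1*431^1 = - 28021896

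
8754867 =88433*99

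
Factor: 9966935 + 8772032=18738967  =  13^1 * 1441459^1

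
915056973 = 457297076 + 457759897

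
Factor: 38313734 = 2^1 * 61^1*103^1*3049^1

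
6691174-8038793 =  - 1347619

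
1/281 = 1/281=0.00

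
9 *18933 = 170397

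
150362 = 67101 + 83261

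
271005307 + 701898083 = 972903390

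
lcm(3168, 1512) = 66528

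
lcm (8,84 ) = 168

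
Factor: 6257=6257^1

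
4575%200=175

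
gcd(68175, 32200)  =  25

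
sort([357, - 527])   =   [ -527,357 ] 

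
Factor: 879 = 3^1 * 293^1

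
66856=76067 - 9211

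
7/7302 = 7/7302 = 0.00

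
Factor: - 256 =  - 2^8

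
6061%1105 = 536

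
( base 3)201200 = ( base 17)1E4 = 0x213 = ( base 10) 531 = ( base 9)650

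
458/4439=458/4439  =  0.10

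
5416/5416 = 1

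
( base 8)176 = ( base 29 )4A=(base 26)4M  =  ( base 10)126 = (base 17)77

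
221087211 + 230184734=451271945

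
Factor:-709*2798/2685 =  -1983782/2685= - 2^1*3^ ( - 1 )*5^( -1)*179^( - 1 )*709^1*1399^1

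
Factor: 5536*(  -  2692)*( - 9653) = 143857809536 = 2^7*7^2*173^1*197^1*673^1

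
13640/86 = 158 + 26/43 =158.60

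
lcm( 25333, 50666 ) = 50666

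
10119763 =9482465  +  637298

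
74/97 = 74/97 = 0.76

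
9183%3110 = 2963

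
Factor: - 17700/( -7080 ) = 2^ (-1 )*  5^1 = 5/2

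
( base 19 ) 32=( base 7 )113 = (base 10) 59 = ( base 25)29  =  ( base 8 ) 73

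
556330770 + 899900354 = 1456231124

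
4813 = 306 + 4507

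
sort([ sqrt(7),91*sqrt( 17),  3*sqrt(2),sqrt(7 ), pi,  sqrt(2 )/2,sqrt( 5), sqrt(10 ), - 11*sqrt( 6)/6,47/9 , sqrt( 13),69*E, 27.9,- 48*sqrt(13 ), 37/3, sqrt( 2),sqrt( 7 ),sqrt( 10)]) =[-48*sqrt(13 ), - 11 * sqrt( 6 )/6 , sqrt( 2 )/2,sqrt( 2 ),sqrt(5 ) , sqrt(7 ), sqrt( 7),sqrt( 7),pi,sqrt( 10), sqrt( 10), sqrt(13), 3*sqrt (2 ), 47/9,37/3,27.9, 69* E,91*sqrt( 17) ] 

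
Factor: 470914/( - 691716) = -2^( - 1 )*3^ ( - 1)*59^( - 1) * 241^1 = - 241/354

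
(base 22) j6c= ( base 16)247C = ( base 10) 9340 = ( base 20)1370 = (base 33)8J1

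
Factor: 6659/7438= 2^ ( - 1)*3719^( - 1)*6659^1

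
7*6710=46970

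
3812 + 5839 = 9651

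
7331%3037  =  1257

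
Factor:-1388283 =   -  3^1*13^1* 35597^1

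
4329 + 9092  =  13421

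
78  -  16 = 62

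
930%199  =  134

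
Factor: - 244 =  - 2^2 * 61^1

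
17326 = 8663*2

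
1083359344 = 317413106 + 765946238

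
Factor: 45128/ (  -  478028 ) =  - 2^1  *  127^( - 1 )*941^( - 1 )*5641^1 = - 11282/119507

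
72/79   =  72/79 =0.91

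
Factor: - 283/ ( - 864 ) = 2^( - 5)*3^( - 3)*283^1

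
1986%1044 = 942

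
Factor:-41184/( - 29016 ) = 2^2* 11^1*31^( - 1) = 44/31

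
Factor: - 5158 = -2^1*2579^1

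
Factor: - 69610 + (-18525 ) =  - 5^1*17627^1 = -88135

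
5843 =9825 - 3982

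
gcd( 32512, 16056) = 8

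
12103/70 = 172 + 9/10 = 172.90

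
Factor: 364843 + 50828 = 3^1*127^1*1091^1 = 415671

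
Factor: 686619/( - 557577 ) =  - 3^( - 1)*23^1*31^1*193^( - 1) = - 713/579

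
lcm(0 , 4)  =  0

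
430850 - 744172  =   - 313322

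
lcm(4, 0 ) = 0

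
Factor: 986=2^1*17^1*29^1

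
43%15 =13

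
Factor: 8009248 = 2^5*13^2*1481^1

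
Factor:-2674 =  - 2^1*7^1 * 191^1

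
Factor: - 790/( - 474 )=5/3 = 3^(-1 ) * 5^1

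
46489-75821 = -29332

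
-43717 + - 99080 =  - 142797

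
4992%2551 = 2441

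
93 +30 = 123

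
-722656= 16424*( - 44)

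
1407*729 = 1025703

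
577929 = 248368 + 329561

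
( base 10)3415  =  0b110101010111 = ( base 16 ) D57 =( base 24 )5M7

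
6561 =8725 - 2164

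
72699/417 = 24233/139 = 174.34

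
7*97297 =681079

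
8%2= 0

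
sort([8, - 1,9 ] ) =[-1,  8, 9]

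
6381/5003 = 1  +  1378/5003 = 1.28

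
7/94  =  7/94  =  0.07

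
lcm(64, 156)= 2496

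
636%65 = 51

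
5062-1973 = 3089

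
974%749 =225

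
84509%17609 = 14073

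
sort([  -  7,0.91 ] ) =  [ -7,0.91] 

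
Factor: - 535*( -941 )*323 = 162609505 = 5^1*17^1*19^1* 107^1*941^1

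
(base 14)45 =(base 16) 3d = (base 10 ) 61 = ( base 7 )115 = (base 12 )51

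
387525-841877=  - 454352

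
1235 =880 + 355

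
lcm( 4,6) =12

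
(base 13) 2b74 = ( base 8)14314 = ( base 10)6348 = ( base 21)e86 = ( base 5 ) 200343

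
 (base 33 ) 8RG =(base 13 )44BC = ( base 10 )9619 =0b10010110010011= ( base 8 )22623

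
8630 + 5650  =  14280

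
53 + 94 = 147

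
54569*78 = 4256382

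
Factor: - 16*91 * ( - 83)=120848 = 2^4 * 7^1*13^1 * 83^1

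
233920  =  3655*64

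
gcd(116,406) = 58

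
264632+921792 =1186424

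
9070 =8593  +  477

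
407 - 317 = 90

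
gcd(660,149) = 1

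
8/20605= 8/20605 =0.00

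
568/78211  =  568/78211 = 0.01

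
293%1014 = 293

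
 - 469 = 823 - 1292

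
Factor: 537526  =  2^1 * 11^1*53^1 * 461^1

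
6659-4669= 1990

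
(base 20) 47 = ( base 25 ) 3C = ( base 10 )87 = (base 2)1010111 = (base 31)2P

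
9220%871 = 510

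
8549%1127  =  660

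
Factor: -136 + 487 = 3^3*13^1=351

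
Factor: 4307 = 59^1*73^1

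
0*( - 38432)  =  0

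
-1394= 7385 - 8779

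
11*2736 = 30096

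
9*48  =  432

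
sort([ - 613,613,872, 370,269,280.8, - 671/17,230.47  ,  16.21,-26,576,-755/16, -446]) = [ - 613, - 446,  -  755/16  , - 671/17, - 26, 16.21,230.47, 269, 280.8, 370,576, 613,872]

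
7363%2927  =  1509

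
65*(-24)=-1560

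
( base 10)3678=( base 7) 13503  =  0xE5E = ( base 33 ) 3cf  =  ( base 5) 104203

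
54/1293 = 18/431 = 0.04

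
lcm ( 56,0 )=0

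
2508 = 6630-4122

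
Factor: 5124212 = 2^2*71^1 * 18043^1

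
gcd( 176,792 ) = 88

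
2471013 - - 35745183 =38216196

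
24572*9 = 221148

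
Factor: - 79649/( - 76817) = 13^(-1)*19^ (-1) *23^1*311^( - 1) *3463^1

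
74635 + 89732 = 164367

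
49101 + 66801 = 115902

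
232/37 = 6 + 10/37 =6.27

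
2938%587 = 3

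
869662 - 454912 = 414750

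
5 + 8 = 13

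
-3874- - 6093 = 2219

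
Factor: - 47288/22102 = - 2^2*23^1 * 43^( -1 ) = - 92/43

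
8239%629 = 62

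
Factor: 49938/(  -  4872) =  - 41/4 = -2^( - 2 )*41^1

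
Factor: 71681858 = 2^1 * 31^1* 41^1*163^1*173^1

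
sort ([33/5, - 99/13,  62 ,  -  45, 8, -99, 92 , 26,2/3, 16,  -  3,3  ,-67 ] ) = [-99, - 67, - 45, - 99/13, - 3 , 2/3, 3,33/5 , 8, 16,26 , 62,92]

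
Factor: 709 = 709^1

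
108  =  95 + 13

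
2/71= 2/71 = 0.03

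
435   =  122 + 313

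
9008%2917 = 257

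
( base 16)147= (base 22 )ej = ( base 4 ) 11013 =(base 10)327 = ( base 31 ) ah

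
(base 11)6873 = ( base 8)21512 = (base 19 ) 1609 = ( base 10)9034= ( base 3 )110101121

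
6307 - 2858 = 3449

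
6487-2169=4318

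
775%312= 151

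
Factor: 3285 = 3^2*5^1*73^1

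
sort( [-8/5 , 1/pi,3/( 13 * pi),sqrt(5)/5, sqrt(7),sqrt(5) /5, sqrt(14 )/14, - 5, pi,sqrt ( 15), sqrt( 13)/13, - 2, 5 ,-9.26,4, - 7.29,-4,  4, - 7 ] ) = [ - 9.26,-7.29, - 7, - 5,-4 ,- 2,-8/5, 3/ (13*pi ),sqrt(14 )/14,sqrt(13 )/13, 1/pi,sqrt(5 )/5, sqrt(5 )/5,  sqrt(7),pi,sqrt(15), 4, 4, 5]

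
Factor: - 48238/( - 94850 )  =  5^( - 2 ) * 7^( - 1 )*89^1 =89/175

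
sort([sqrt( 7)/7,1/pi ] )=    [1/pi,sqrt(7) /7]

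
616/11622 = 308/5811 = 0.05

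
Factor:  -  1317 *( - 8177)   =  3^1*13^1*17^1*37^1*439^1 =10769109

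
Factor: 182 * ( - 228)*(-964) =2^5*3^1*7^1*13^1 * 19^1 * 241^1 = 40002144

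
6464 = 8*808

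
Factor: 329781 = 3^1*37^1 * 2971^1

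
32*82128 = 2628096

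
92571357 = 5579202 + 86992155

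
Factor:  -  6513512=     -  2^3*593^1*1373^1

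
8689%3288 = 2113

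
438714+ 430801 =869515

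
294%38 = 28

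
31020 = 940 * 33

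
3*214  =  642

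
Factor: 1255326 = 2^1*3^1*209221^1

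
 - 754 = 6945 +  - 7699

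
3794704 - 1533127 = 2261577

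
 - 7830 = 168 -7998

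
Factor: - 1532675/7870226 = - 2^( - 1 )*5^2*7^( - 1 )*13^( - 1) * 83^ ( - 1)*101^1*521^( - 1)  *607^1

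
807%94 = 55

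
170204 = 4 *42551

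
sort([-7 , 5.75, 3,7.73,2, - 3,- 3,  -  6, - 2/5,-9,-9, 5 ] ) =[- 9,  -  9, - 7, - 6,-3, - 3,-2/5,2,3, 5, 5.75,  7.73]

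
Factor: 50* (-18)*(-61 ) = 54900 =2^2*3^2*5^2 *61^1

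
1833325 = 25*73333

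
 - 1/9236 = -1/9236 =-  0.00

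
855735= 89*9615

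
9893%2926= 1115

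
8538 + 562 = 9100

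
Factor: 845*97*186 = 2^1*3^1* 5^1*13^2 * 31^1* 97^1 = 15245490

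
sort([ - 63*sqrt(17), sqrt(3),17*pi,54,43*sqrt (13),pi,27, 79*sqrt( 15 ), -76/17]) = [ - 63*sqrt(17),-76/17, sqrt( 3 ), pi , 27 , 17*pi,54 , 43*sqrt( 13), 79*sqrt( 15)]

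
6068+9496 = 15564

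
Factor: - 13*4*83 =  - 4316 = - 2^2*13^1*83^1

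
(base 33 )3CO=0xe67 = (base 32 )3j7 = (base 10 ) 3687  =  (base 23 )6M7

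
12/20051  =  12/20051 = 0.00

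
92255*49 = 4520495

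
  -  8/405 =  - 1 + 397/405 = - 0.02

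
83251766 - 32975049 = 50276717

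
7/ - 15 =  - 7/15 = -0.47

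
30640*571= 17495440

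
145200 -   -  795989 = 941189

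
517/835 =517/835 = 0.62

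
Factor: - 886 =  - 2^1*443^1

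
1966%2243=1966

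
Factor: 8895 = 3^1*5^1*593^1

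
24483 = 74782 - 50299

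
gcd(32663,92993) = 1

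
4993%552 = 25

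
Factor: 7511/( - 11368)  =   - 2^( - 3 )*7^( - 1 ) * 37^1 = - 37/56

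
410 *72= 29520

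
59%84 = 59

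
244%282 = 244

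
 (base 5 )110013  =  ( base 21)8ak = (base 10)3758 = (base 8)7256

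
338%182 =156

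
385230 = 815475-430245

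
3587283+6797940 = 10385223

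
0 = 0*27788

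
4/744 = 1/186 = 0.01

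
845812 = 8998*94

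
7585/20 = 1517/4  =  379.25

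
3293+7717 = 11010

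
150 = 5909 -5759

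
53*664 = 35192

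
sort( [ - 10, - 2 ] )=[ - 10, - 2 ] 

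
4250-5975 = -1725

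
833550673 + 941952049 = 1775502722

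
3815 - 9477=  - 5662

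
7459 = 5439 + 2020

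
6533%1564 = 277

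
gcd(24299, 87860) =1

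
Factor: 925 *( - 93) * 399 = -3^2*5^2*7^1*19^1*31^1*37^1 = - 34323975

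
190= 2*95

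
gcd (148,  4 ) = 4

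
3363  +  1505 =4868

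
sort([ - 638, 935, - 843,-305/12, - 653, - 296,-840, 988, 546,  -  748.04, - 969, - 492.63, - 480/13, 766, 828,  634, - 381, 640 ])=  [ - 969, - 843,  -  840, - 748.04, - 653, - 638, - 492.63, - 381, - 296 ,-480/13,  -  305/12, 546,  634,  640, 766, 828, 935 , 988] 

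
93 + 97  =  190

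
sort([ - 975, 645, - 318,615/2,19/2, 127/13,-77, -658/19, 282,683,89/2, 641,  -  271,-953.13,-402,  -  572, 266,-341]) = [-975,  -  953.13, -572,-402, - 341, -318, - 271, - 77 ,-658/19,19/2, 127/13, 89/2, 266, 282,615/2,641, 645,683] 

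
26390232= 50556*522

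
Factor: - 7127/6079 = -6079^( - 1)*7127^1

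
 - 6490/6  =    -  1082  +  1/3  =  -1081.67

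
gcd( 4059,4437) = 9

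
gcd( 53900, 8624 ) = 2156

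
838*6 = 5028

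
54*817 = 44118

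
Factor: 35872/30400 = 2^( - 1)*5^( - 2 ) *59^1=59/50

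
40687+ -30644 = 10043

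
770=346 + 424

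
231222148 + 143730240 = 374952388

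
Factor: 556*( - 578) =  - 321368  =  -2^3 *17^2*139^1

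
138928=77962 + 60966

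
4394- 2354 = 2040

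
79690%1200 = 490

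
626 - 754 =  - 128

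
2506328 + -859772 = 1646556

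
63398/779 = 63398/779=81.38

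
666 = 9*74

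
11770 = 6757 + 5013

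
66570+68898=135468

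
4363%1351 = 310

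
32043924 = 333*96228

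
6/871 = 6/871 = 0.01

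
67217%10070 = 6797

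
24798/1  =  24798 = 24798.00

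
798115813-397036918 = 401078895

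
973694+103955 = 1077649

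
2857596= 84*34019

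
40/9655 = 8/1931 = 0.00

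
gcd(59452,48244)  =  4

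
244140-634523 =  - 390383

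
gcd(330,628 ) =2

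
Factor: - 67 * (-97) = 6499  =  67^1*97^1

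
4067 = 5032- 965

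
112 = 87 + 25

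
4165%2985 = 1180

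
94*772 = 72568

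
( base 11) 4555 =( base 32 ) 5r5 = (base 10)5989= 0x1765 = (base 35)4v4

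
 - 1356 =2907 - 4263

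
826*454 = 375004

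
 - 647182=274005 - 921187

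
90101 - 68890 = 21211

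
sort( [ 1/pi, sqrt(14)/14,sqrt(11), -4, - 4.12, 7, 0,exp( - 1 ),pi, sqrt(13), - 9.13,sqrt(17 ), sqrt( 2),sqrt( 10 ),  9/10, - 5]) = [ - 9.13, - 5, - 4.12, - 4, 0, sqrt( 14 ) /14, 1/pi,exp( - 1),  9/10, sqrt(2 ),pi, sqrt(10), sqrt(11),  sqrt (13),sqrt(17), 7]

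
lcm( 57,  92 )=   5244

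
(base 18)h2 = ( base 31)9T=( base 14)180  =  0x134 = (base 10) 308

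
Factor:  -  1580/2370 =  - 2^1*3^( - 1) = - 2/3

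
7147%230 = 17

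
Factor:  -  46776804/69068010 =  - 2^1*5^( - 1)*11^( -2)*53^( - 1)*359^( - 1 ) * 613^1*6359^1=- 7796134/11511335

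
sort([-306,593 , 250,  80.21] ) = [ - 306, 80.21,250,593 ]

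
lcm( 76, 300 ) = 5700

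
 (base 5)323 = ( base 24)3G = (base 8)130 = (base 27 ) 37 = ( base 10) 88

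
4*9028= 36112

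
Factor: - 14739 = -3^1 * 17^3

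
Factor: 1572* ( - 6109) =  - 2^2 * 3^1 * 41^1*131^1 * 149^1 = -9603348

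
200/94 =2 + 6/47 = 2.13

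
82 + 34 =116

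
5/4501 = 5/4501 = 0.00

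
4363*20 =87260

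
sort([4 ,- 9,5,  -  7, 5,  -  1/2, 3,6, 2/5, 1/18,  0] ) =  [ - 9, - 7,  -  1/2, 0, 1/18, 2/5, 3,4, 5, 5, 6 ] 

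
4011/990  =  1337/330 = 4.05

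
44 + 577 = 621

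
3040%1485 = 70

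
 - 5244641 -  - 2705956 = -2538685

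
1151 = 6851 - 5700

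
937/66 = 937/66= 14.20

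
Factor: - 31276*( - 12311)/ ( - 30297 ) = - 2^2*3^( - 1 ) * 7^1*13^1*947^1*1117^1*  10099^( - 1) = - 385038836/30297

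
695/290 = 2 + 23/58 = 2.40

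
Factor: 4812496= 2^4 * 13^1*17^1* 1361^1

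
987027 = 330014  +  657013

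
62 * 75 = 4650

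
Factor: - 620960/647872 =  - 19405/20246 = - 2^( - 1)*5^1*53^(-1)*191^( -1)*3881^1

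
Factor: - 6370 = -2^1*5^1*7^2  *13^1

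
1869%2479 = 1869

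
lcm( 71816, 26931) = 215448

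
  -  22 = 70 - 92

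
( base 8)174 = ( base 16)7c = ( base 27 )4g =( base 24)54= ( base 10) 124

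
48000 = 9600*5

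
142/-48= - 71/24 = -2.96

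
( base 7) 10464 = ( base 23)4ml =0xA53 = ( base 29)344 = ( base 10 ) 2643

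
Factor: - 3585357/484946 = - 2^( - 1 )* 3^3*7^ ( - 1)*11^( - 1) * 19^1*29^1 * 47^(-1)*67^( -1)*241^1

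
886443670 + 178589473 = 1065033143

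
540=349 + 191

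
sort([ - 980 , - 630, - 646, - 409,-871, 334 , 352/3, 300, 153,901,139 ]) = [ - 980, - 871,-646, - 630, - 409, 352/3, 139,153, 300, 334, 901]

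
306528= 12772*24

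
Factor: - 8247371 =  - 11^1 * 749761^1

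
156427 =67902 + 88525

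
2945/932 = 2945/932 = 3.16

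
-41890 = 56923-98813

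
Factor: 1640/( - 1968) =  - 5/6  =  - 2^( - 1 )*3^( - 1) * 5^1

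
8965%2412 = 1729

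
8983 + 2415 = 11398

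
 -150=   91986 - 92136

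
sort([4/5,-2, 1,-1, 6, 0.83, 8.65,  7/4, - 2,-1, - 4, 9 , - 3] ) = [-4, - 3, - 2,  -  2,-1, - 1, 4/5 , 0.83,1, 7/4, 6, 8.65 , 9]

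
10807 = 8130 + 2677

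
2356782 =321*7342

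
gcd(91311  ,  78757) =1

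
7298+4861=12159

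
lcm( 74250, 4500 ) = 148500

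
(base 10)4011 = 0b111110101011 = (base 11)3017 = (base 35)39l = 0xfab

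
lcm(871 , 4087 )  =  53131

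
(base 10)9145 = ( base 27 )CEJ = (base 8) 21671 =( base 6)110201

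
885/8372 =885/8372 =0.11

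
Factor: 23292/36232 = 9/14 = 2^( - 1)*3^2*7^( - 1) 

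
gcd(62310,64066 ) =2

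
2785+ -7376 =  - 4591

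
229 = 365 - 136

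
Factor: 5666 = 2^1*2833^1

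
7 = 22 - 15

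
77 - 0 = 77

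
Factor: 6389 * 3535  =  5^1*7^1*101^1*6389^1= 22585115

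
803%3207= 803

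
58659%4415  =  1264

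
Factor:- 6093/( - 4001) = 3^2 * 677^1  *  4001^ ( - 1)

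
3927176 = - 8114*( - 484) 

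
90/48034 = 45/24017= 0.00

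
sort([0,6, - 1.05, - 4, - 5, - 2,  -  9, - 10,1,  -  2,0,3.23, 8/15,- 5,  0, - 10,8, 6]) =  [ - 10, - 10,-9 ,-5, - 5,-4, - 2, - 2, - 1.05,0,0,0,8/15,1,3.23, 6,  6, 8] 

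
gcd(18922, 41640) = 2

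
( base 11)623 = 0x2ef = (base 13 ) 45A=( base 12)527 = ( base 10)751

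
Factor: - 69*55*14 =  - 53130 = - 2^1*3^1*5^1*7^1*11^1*23^1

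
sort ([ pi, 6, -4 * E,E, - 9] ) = [ - 4*E, - 9,E,pi, 6 ] 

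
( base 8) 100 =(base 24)2g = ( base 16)40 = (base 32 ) 20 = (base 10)64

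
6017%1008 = 977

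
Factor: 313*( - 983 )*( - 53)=16306987 = 53^1 * 313^1*983^1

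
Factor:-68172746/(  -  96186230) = 34086373/48093115 = 5^(  -  1) * 7^ ( - 1 )*23^ (-1)*61^1*59743^( - 1 )*558793^1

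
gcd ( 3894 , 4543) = 649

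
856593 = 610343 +246250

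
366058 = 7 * 52294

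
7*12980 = 90860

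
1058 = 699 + 359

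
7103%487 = 285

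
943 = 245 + 698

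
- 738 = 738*(-1) 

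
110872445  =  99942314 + 10930131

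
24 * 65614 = 1574736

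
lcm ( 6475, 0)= 0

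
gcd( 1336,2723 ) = 1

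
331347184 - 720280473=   -388933289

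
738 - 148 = 590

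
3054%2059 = 995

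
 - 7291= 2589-9880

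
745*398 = 296510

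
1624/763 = 232/109 = 2.13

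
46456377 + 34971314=81427691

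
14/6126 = 7/3063 = 0.00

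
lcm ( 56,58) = 1624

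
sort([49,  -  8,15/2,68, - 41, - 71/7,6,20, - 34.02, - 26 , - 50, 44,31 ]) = [ - 50, - 41, - 34.02,  -  26, - 71/7,-8, 6,15/2, 20,31,44,49,68 ]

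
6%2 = 0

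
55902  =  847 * 66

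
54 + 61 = 115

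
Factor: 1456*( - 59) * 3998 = - 343444192 = - 2^5* 7^1 * 13^1* 59^1*1999^1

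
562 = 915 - 353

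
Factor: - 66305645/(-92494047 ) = 3^( - 1)*5^1 *7^1*607^1*3121^1* 30831349^(-1 ) 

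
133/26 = 5 + 3/26 = 5.12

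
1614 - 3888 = -2274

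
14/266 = 1/19 = 0.05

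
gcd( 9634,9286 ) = 2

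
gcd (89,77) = 1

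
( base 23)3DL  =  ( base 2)11101110011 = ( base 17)6A3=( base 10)1907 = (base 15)872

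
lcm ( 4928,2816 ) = 19712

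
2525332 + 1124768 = 3650100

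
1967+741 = 2708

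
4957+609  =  5566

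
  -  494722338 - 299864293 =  - 794586631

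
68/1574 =34/787  =  0.04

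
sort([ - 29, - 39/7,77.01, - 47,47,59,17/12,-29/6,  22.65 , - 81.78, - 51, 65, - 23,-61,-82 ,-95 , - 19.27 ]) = [ - 95,  -  82, - 81.78,  -  61, - 51, - 47,  -  29, - 23, - 19.27 , - 39/7, - 29/6,17/12,22.65, 47,59,65,77.01 ]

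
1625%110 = 85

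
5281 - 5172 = 109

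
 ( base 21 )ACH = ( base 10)4679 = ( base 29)5GA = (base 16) 1247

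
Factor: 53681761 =7^1*7668823^1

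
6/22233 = 2/7411 = 0.00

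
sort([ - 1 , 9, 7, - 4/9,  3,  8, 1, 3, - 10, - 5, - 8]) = [ - 10, - 8, - 5 , - 1, - 4/9, 1, 3,  3,  7 , 8,9]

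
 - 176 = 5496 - 5672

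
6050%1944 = 218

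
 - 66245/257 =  - 66245/257 = - 257.76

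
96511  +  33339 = 129850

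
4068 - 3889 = 179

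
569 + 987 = 1556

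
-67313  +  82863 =15550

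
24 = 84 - 60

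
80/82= 40/41 = 0.98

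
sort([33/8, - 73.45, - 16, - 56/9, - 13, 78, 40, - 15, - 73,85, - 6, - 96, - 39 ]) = [ - 96, - 73.45, - 73, - 39, - 16, - 15,- 13, -56/9, - 6,33/8, 40, 78, 85 ] 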